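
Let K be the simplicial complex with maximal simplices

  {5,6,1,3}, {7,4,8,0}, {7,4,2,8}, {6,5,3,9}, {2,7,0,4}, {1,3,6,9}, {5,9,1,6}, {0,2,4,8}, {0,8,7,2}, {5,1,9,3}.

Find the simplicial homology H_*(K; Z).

Order the vertices as 0 < 1 < 2 < 3 < 4 < 5 < 6 < 7 < 8 < 9. Listing each simplex with vertices in this order, K has dimension 3 with simplices:

  0-simplices (10): [0], [1], [2], [3], [4], [5], [6], [7], [8], [9]
  1-simplices (20): [0,2], [0,4], [0,7], [0,8], [1,3], [1,5], [1,6], [1,9], [2,4], [2,7], [2,8], [3,5], [3,6], [3,9], [4,7], [4,8], [5,6], [5,9], [6,9], [7,8]
  2-simplices (20): (20 of them)
  3-simplices (10): [0,2,4,7], [0,2,4,8], [0,2,7,8], [0,4,7,8], [1,3,5,6], [1,3,5,9], [1,3,6,9], [1,5,6,9], [2,4,7,8], [3,5,6,9]

Hence C_0 ≅ Z^10, C_1 ≅ Z^20, C_2 ≅ Z^20, C_3 ≅ Z^10.

Boundary ∂_1: C_1 → C_0 sends each edge [p,q] (with p < q) to q − p. For instance
  ∂[4,7] = [7] − [4].
The 10×20 boundary matrix has rank 8 and Smith normal form diag(1,1,1,1,1,1,1,1).

The boundary map ∂_2: C_2 → C_1 acts by ∂[p,q,r] = [q,r] − [p,r] + [p,q]. For instance
  ∂[0,4,7] = [4,7] − [0,7] + [0,4],
  ∂[2,7,8] = [7,8] − [2,8] + [2,7].
The resulting 20×20 matrix has rank 12, and its Smith normal form has invariant factors (1,1,1,1,1,1,1,1,1,1,1,1).

∂_3: C_3 → C_2 sends each 3-simplex σ to the alternating sum Σ_i (−1)^i (σ with its i-th vertex removed). For instance
  ∂[1,5,6,9] = [5,6,9] − [1,6,9] + [1,5,9] − [1,5,6],
  ∂[1,3,6,9] = [3,6,9] − [1,6,9] + [1,3,9] − [1,3,6].
The resulting 20×10 matrix has rank 8, and its Smith normal form has invariant factors (1,1,1,1,1,1,1,1).

From H_k ≅ ker(∂_k) / im(∂_{k+1}) we obtain:

  H_0: rank C_0 − rank ∂_1 = 10 − 8 = 2, and the invariant factors of ∂_1 are all 1, so H_0 ≅ Z^2.
  H_1: rank ker ∂_1 − rank ∂_2 = (20 − 8) − 12 = 0, and the invariant factors of ∂_2 are all 1, so H_1 ≅ 0.
  H_2: rank ker ∂_2 − rank ∂_3 = (20 − 12) − 8 = 0, and the invariant factors of ∂_3 are all 1, so H_2 ≅ 0.
  H_3: rank ker ∂_3 − rank ∂_4 = (10 − 8) − 0 = 2, and there is no ∂_4, so H_3 ≅ Z^2.

(K is a triangulation of the disjoint union of the 3-sphere S^3 and the 3-sphere S^3.)

H_0 = Z^2,  H_1 = 0,  H_2 = 0,  H_3 = Z^2.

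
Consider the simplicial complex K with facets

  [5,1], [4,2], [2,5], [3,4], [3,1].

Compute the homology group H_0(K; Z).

H_0 ≅ Z.

Fix the vertex order 1 < 2 < 3 < 4 < 5 and write every simplex with vertices in increasing order. Then dim K = 1 and the simplices of K are:

  0-simplices (5): [1], [2], [3], [4], [5]
  1-simplices (5): [1,3], [1,5], [2,4], [2,5], [3,4]

Hence C_0 ≅ Z^5, C_1 ≅ Z^5.

∂_1: C_1 → C_0 sends each edge [p,q] (with p < q) to q − p.
As a 5×5 matrix over Z this has rank 4, with invariant factors (1,1,1,1).

Now H_k = ker ∂_k / im ∂_{k+1}, so:

  H_0: rank C_0 − rank ∂_1 = 5 − 4 = 1, and the invariant factors of ∂_1 are all 1, so H_0 ≅ Z.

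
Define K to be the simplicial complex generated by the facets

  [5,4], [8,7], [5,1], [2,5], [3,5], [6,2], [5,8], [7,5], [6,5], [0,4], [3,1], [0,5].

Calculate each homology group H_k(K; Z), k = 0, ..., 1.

H_0 ≅ Z,  H_1 ≅ Z^4.

Fix the vertex order 0 < 1 < 2 < 3 < 4 < 5 < 6 < 7 < 8 and write every simplex with vertices in increasing order. Then dim K = 1 and the simplices of K are:

  0-simplices (9): [0], [1], [2], [3], [4], [5], [6], [7], [8]
  1-simplices (12): [0,4], [0,5], [1,3], [1,5], [2,5], [2,6], [3,5], [4,5], [5,6], [5,7], [5,8], [7,8]

so the chain groups are C_0 ≅ Z^9, C_1 ≅ Z^12.

The boundary map ∂_1: C_1 → C_0 is given by ∂[p,q] = [q] − [p]. For instance
  ∂[1,3] = [3] − [1].
The resulting 9×12 matrix has rank 8, and its Smith normal form has invariant factors (1,1,1,1,1,1,1,1).

From H_k ≅ ker(∂_k) / im(∂_{k+1}) we obtain:

  H_0: rank C_0 − rank ∂_1 = 9 − 8 = 1, and the invariant factors of ∂_1 are all 1, so H_0 = Z.
  H_1: rank ker ∂_1 − rank ∂_2 = (12 − 8) − 0 = 4, and there is no ∂_2, so H_1 = Z^4.

(K is a triangulation of a wedge of 4 circles.)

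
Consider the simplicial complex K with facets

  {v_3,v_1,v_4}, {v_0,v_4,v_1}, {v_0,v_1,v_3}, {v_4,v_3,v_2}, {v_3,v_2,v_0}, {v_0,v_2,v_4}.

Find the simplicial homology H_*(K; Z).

Fix the vertex order v_0 < v_1 < v_2 < v_3 < v_4 and write every simplex with vertices in increasing order. Then dim K = 2 and the simplices of K are:

  0-simplices (5): [v_0], [v_1], [v_2], [v_3], [v_4]
  1-simplices (9): [v_0,v_1], [v_0,v_2], [v_0,v_3], [v_0,v_4], [v_1,v_3], [v_1,v_4], [v_2,v_3], [v_2,v_4], [v_3,v_4]
  2-simplices (6): [v_0,v_1,v_3], [v_0,v_1,v_4], [v_0,v_2,v_3], [v_0,v_2,v_4], [v_1,v_3,v_4], [v_2,v_3,v_4]

so the chain groups are C_0 ≅ Z^5, C_1 ≅ Z^9, C_2 ≅ Z^6.

The boundary map ∂_1: C_1 → C_0 is given by ∂[p,q] = [q] − [p]. For instance
  ∂[v_2,v_4] = [v_4] − [v_2].
The 5×9 boundary matrix has rank 4 and Smith normal form diag(1,1,1,1).

∂_2: C_2 → C_1 acts by ∂[p,q,r] = [q,r] − [p,r] + [p,q]. For instance
  ∂[v_2,v_3,v_4] = [v_3,v_4] − [v_2,v_4] + [v_2,v_3],
  ∂[v_0,v_2,v_3] = [v_2,v_3] − [v_0,v_3] + [v_0,v_2].
This gives a 9×6 integer matrix of rank 5; reducing to Smith normal form yields diagonal entries (1,1,1,1,1).

Reading off H_k = ker ∂_k / im ∂_{k+1}:

  H_0: rank C_0 − rank ∂_1 = 5 − 4 = 1, and the invariant factors of ∂_1 are all 1, so H_0 = Z.
  H_1: rank ker ∂_1 − rank ∂_2 = (9 − 4) − 5 = 0, and the invariant factors of ∂_2 are all 1, so H_1 = 0.
  H_2: rank ker ∂_2 − rank ∂_3 = (6 − 5) − 0 = 1, and there is no ∂_3, so H_2 = Z.

As a check, the Euler characteristic is 5 − 9 + 6 = 2, which agrees with 1 − 0 + 1 = 2.

H_0 = Z,  H_1 = 0,  H_2 = Z.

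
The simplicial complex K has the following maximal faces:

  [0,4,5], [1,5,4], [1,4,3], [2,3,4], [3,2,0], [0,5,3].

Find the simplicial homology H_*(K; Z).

H_0 = Z,  H_1 = Z,  H_2 = 0.

Take the total order 0 < 1 < 2 < 3 < 4 < 5 on the vertex set. Then K (dimension 2) consists of the simplices:

  0-simplices (6): [0], [1], [2], [3], [4], [5]
  1-simplices (12): [0,2], [0,3], [0,4], [0,5], [1,3], [1,4], [1,5], [2,3], [2,4], [3,4], [3,5], [4,5]
  2-simplices (6): [0,2,3], [0,3,5], [0,4,5], [1,3,4], [1,4,5], [2,3,4]

so the chain groups are C_0 ≅ Z^6, C_1 ≅ Z^12, C_2 ≅ Z^6.

Boundary ∂_1: C_1 → C_0 maps an edge to its endpoints' difference, ∂[p,q] = q − p.
This gives a 6×12 integer matrix of rank 5; reducing to Smith normal form yields diagonal entries (1,1,1,1,1).

The boundary map ∂_2: C_2 → C_1 acts by ∂[p,q,r] = [q,r] − [p,r] + [p,q]. For instance
  ∂[0,2,3] = [2,3] − [0,3] + [0,2],
  ∂[0,3,5] = [3,5] − [0,5] + [0,3].
The 12×6 boundary matrix has rank 6 and Smith normal form diag(1,1,1,1,1,1).

Reading off H_k = ker ∂_k / im ∂_{k+1}:

  H_0: rank C_0 − rank ∂_1 = 6 − 5 = 1, and the invariant factors of ∂_1 are all 1, so H_0 = Z.
  H_1: rank ker ∂_1 − rank ∂_2 = (12 − 5) − 6 = 1, and the invariant factors of ∂_2 are all 1, so H_1 = Z.
  H_2: rank ker ∂_2 − rank ∂_3 = (6 − 6) − 0 = 0, and there is no ∂_3, so H_2 = 0.

As a check, the Euler characteristic is 6 − 12 + 6 = 0, which agrees with 1 − 1 + 0 = 0.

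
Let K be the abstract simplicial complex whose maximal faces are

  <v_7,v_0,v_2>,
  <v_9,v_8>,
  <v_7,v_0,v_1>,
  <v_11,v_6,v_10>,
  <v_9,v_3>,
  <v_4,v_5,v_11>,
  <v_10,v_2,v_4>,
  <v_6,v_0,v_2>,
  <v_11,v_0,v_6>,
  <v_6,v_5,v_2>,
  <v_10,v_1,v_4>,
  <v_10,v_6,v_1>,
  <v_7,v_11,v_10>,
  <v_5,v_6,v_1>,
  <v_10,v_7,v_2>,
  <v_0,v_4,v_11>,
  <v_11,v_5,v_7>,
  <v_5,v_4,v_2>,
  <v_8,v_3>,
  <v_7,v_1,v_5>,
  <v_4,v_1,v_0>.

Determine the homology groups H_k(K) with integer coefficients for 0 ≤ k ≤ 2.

Order the vertices as v_0 < v_1 < v_2 < v_3 < v_4 < v_5 < v_6 < v_7 < v_8 < v_9 < v_10 < v_11. Listing each simplex with vertices in this order, K has dimension 2 with simplices:

  0-simplices (12): [v_0], [v_1], [v_2], [v_3], [v_4], [v_5], [v_6], [v_7], [v_8], [v_9], [v_10], [v_11]
  1-simplices (30): (30 of them)
  2-simplices (18): (18 of them)

so the chain groups are C_0 ≅ Z^12, C_1 ≅ Z^30, C_2 ≅ Z^18.

Boundary ∂_1: C_1 → C_0 is given by ∂[p,q] = [q] − [p].
The resulting 12×30 matrix has rank 10, and its Smith normal form has invariant factors (1,1,1,1,1,1,1,1,1,1).

The boundary map ∂_2: C_2 → C_1 acts by ∂[p,q,r] = [q,r] − [p,r] + [p,q]. For instance
  ∂[v_6,v_10,v_11] = [v_10,v_11] − [v_6,v_11] + [v_6,v_10],
  ∂[v_0,v_1,v_4] = [v_1,v_4] − [v_0,v_4] + [v_0,v_1].
As a 30×18 matrix over Z this has rank 17, with invariant factors (1,1,1,1,1,1,1,1,1,1,1,1,1,1,1,1,1).

From H_k ≅ ker(∂_k) / im(∂_{k+1}) we obtain:

  H_0: rank C_0 − rank ∂_1 = 12 − 10 = 2, and the invariant factors of ∂_1 are all 1, so H_0 ≅ Z^2.
  H_1: rank ker ∂_1 − rank ∂_2 = (30 − 10) − 17 = 3, and the invariant factors of ∂_2 are all 1, so H_1 ≅ Z^3.
  H_2: rank ker ∂_2 − rank ∂_3 = (18 − 17) − 0 = 1, and there is no ∂_3, so H_2 ≅ Z.

(K is a triangulation of the disjoint union of the circle S^1 and the torus T^2.)

H_0 ≅ Z^2,  H_1 ≅ Z^3,  H_2 ≅ Z.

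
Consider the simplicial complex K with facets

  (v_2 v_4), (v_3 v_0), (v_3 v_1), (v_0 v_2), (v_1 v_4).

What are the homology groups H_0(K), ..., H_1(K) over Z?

H_0 = Z,  H_1 = Z.

Order the vertices as v_0 < v_1 < v_2 < v_3 < v_4. Listing each simplex with vertices in this order, K has dimension 1 with simplices:

  0-simplices (5): [v_0], [v_1], [v_2], [v_3], [v_4]
  1-simplices (5): [v_0,v_2], [v_0,v_3], [v_1,v_3], [v_1,v_4], [v_2,v_4]

Hence C_0 ≅ Z^5, C_1 ≅ Z^5.

∂_1: C_1 → C_0 maps an edge to its endpoints' difference, ∂[p,q] = q − p. For instance
  ∂[v_2,v_4] = [v_4] − [v_2].
As a 5×5 matrix over Z this has rank 4, with invariant factors (1,1,1,1).

Computing H_k = (kernel of ∂_k) / (image of ∂_{k+1}):

  H_0: rank C_0 − rank ∂_1 = 5 − 4 = 1, and the invariant factors of ∂_1 are all 1, so H_0 ≅ Z.
  H_1: rank ker ∂_1 − rank ∂_2 = (5 − 4) − 0 = 1, and there is no ∂_2, so H_1 ≅ Z.

As a check, the Euler characteristic is 5 − 5 = 0, which agrees with 1 − 1 = 0.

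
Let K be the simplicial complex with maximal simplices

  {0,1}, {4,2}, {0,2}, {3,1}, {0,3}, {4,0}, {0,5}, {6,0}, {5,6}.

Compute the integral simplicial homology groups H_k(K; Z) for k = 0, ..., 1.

H_0 ≅ Z,  H_1 ≅ Z^3.

Order the vertices as 0 < 1 < 2 < 3 < 4 < 5 < 6. Listing each simplex with vertices in this order, K has dimension 1 with simplices:

  0-simplices (7): [0], [1], [2], [3], [4], [5], [6]
  1-simplices (9): [0,1], [0,2], [0,3], [0,4], [0,5], [0,6], [1,3], [2,4], [5,6]

giving chain groups C_0 ≅ Z^7, C_1 ≅ Z^9.

Boundary ∂_1: C_1 → C_0 sends each edge [p,q] (with p < q) to q − p. For instance
  ∂[0,1] = [1] − [0].
As a 7×9 matrix over Z this has rank 6, with invariant factors (1,1,1,1,1,1).

Reading off H_k = ker ∂_k / im ∂_{k+1}:

  H_0: rank C_0 − rank ∂_1 = 7 − 6 = 1, and the invariant factors of ∂_1 are all 1, so H_0 = Z.
  H_1: rank ker ∂_1 − rank ∂_2 = (9 − 6) − 0 = 3, and there is no ∂_2, so H_1 = Z^3.

As a check, the Euler characteristic is 7 − 9 = -2, which agrees with 1 − 3 = -2.
(K is a triangulation of a wedge of 3 circles.)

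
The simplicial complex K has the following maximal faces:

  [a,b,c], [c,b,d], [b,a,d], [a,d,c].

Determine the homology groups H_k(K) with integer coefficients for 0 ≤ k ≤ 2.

H_0 ≅ Z,  H_1 = 0,  H_2 ≅ Z.

K has 4 vertices, 6 edges, 4 triangles.
rank ∂_0 = 0, rank ∂_1 = 3 ⇒ b_0 = 4 − 0 − 3 = 1; all invariant factors of ∂_1 are 1 so no torsion. So H_0 = Z.
rank ∂_1 = 3, rank ∂_2 = 3 ⇒ b_1 = 6 − 3 − 3 = 0; all invariant factors of ∂_2 are 1 so no torsion. So H_1 = 0.
rank ∂_2 = 3, rank ∂_3 = 0 ⇒ b_2 = 4 − 3 − 0 = 1. So H_2 = Z.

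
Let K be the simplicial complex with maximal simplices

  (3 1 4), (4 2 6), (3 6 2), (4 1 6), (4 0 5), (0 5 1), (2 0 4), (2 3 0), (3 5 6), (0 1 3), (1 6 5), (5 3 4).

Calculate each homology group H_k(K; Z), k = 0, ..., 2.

H_0 ≅ Z,  H_1 ≅ Z/2Z,  H_2 = 0.

We work with the vertex ordering 0 < 1 < 2 < 3 < 4 < 5 < 6. The simplices of K, each written with vertices in increasing order, are:

  0-simplices (7): [0], [1], [2], [3], [4], [5], [6]
  1-simplices (18): [0,1], [0,2], [0,3], [0,4], [0,5], [1,3], [1,4], [1,5], [1,6], [2,3], [2,4], [2,6], [3,4], [3,5], [3,6], [4,5], [4,6], [5,6]
  2-simplices (12): [0,1,3], [0,1,5], [0,2,3], [0,2,4], [0,4,5], [1,3,4], [1,4,6], [1,5,6], [2,3,6], [2,4,6], [3,4,5], [3,5,6]

giving chain groups C_0 ≅ Z^7, C_1 ≅ Z^18, C_2 ≅ Z^12.

The boundary map ∂_1: C_1 → C_0 sends each edge [p,q] (with p < q) to q − p.
The resulting 7×18 matrix has rank 6, and its Smith normal form has invariant factors (1,1,1,1,1,1).

Boundary ∂_2: C_2 → C_1 maps a triangle to the signed sum of its edges. For instance
  ∂[3,4,5] = [4,5] − [3,5] + [3,4],
  ∂[0,1,3] = [1,3] − [0,3] + [0,1].
The resulting 18×12 matrix has rank 12, and its Smith normal form has invariant factors (1,1,1,1,1,1,1,1,1,1,1,2).

Now H_k = ker ∂_k / im ∂_{k+1}, so:

  H_0: rank C_0 − rank ∂_1 = 7 − 6 = 1, and the invariant factors of ∂_1 are all 1, so H_0 ≅ Z.
  H_1: rank ker ∂_1 − rank ∂_2 = (18 − 6) − 12 = 0, and ∂_2 has invariant factor 2 > 1, so H_1 ≅ Z/2Z.
  H_2: rank ker ∂_2 − rank ∂_3 = (12 − 12) − 0 = 0, and there is no ∂_3, so H_2 ≅ 0.

(K is a triangulation of the real projective plane RP^2.)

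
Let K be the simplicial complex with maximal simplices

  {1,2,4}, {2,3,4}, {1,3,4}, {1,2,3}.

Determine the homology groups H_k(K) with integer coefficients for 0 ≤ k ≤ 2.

Order the vertices as 1 < 2 < 3 < 4. Listing each simplex with vertices in this order, K has dimension 2 with simplices:

  0-simplices (4): [1], [2], [3], [4]
  1-simplices (6): [1,2], [1,3], [1,4], [2,3], [2,4], [3,4]
  2-simplices (4): [1,2,3], [1,2,4], [1,3,4], [2,3,4]

Hence C_0 ≅ Z^4, C_1 ≅ Z^6, C_2 ≅ Z^4.

Boundary ∂_1: C_1 → C_0 sends each edge [p,q] (with p < q) to q − p. For instance
  ∂[1,2] = [2] − [1].
As a 4×6 matrix over Z this has rank 3, with invariant factors (1,1,1).

Boundary ∂_2: C_2 → C_1 sends each 2-simplex [p,q,r] to [q,r] − [p,r] + [p,q]. For instance
  ∂[1,3,4] = [3,4] − [1,4] + [1,3],
  ∂[1,2,3] = [2,3] − [1,3] + [1,2].
The resulting 6×4 matrix has rank 3, and its Smith normal form has invariant factors (1,1,1).

Computing H_k = (kernel of ∂_k) / (image of ∂_{k+1}):

  H_0: rank C_0 − rank ∂_1 = 4 − 3 = 1, and the invariant factors of ∂_1 are all 1, so H_0 = Z.
  H_1: rank ker ∂_1 − rank ∂_2 = (6 − 3) − 3 = 0, and the invariant factors of ∂_2 are all 1, so H_1 = 0.
  H_2: rank ker ∂_2 − rank ∂_3 = (4 − 3) − 0 = 1, and there is no ∂_3, so H_2 = Z.

As a check, the Euler characteristic is 4 − 6 + 4 = 2, which agrees with 1 − 0 + 1 = 2.
(K is a triangulation of the 2-sphere S^2.)

H_0 = Z,  H_1 = 0,  H_2 = Z.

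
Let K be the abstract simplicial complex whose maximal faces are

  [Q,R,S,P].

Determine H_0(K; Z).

We work with the vertex ordering P < Q < R < S. The simplices of K, each written with vertices in increasing order, are:

  0-simplices (4): P, Q, R, S
  1-simplices (6): PQ, PR, PS, QR, QS, RS
  2-simplices (4): PQR, PQS, PRS, QRS
  3-simplices (1): PQRS

giving chain groups C_0 ≅ Z^4, C_1 ≅ Z^6, C_2 ≅ Z^4, C_3 ≅ Z^1.

The boundary map ∂_1: C_1 → C_0 is given by ∂[p,q] = [q] − [p].
This gives a 4×6 integer matrix of rank 3; reducing to Smith normal form yields diagonal entries (1,1,1).

Boundary ∂_2: C_2 → C_1 sends each 2-simplex [p,q,r] to [q,r] − [p,r] + [p,q]. For instance
  ∂PQS = QS − PS + PQ,
  ∂PRS = RS − PS + PR.
The 6×4 boundary matrix has rank 3 and Smith normal form diag(1,1,1).

∂_3: C_3 → C_2 sends each 3-simplex σ to the alternating sum Σ_i (−1)^i (σ with its i-th vertex removed). For instance
  ∂PQRS = QRS − PRS + PQS − PQR.
The resulting 4×1 matrix has rank 1, and its Smith normal form has invariant factors (1).

Now H_k = ker ∂_k / im ∂_{k+1}, so:

  H_0: rank C_0 − rank ∂_1 = 4 − 3 = 1, and the invariant factors of ∂_1 are all 1, so H_0 = Z.

H_0 = Z.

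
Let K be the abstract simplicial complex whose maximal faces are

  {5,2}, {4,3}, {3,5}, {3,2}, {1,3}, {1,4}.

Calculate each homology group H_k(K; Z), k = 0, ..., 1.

Order the vertices as 1 < 2 < 3 < 4 < 5. Listing each simplex with vertices in this order, K has dimension 1 with simplices:

  0-simplices (5): [1], [2], [3], [4], [5]
  1-simplices (6): [1,3], [1,4], [2,3], [2,5], [3,4], [3,5]

giving chain groups C_0 ≅ Z^5, C_1 ≅ Z^6.

Boundary ∂_1: C_1 → C_0 is given by ∂[p,q] = [q] − [p].
The resulting 5×6 matrix has rank 4, and its Smith normal form has invariant factors (1,1,1,1).

Now H_k = ker ∂_k / im ∂_{k+1}, so:

  H_0: rank C_0 − rank ∂_1 = 5 − 4 = 1, and the invariant factors of ∂_1 are all 1, so H_0 = Z.
  H_1: rank ker ∂_1 − rank ∂_2 = (6 − 4) − 0 = 2, and there is no ∂_2, so H_1 = Z^2.

As a check, the Euler characteristic is 5 − 6 = -1, which agrees with 1 − 2 = -1.

H_0 = Z,  H_1 = Z^2.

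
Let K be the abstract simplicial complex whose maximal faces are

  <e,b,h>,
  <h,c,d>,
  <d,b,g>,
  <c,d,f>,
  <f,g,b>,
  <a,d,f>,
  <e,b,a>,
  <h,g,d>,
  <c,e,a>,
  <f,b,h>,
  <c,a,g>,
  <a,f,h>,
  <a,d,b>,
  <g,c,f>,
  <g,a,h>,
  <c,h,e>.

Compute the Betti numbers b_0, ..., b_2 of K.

b_0 = 1, b_1 = 2, b_2 = 1.

Fix the vertex order a < b < c < d < e < f < g < h and write every simplex with vertices in increasing order. Then dim K = 2 and the simplices of K are:

  0-simplices (8): a, b, c, d, e, f, g, h
  1-simplices (24): ab, ac, ad, ae, af, ag, ah, bd, be, bf, bg, bh, cd, ce, cf, cg, ch, df, dg, dh, eh, fg, fh, gh
  2-simplices (16): abd, abe, ace, acg, adf, afh, agh, bdg, beh, bfg, bfh, cdf, cdh, ceh, cfg, dgh

giving chain groups C_0 ≅ Z^8, C_1 ≅ Z^24, C_2 ≅ Z^16.

Boundary ∂_1: C_1 → C_0 sends each edge [p,q] (with p < q) to q − p. For instance
  ∂dh = h − d.
The resulting 8×24 matrix has rank 7, and its Smith normal form has invariant factors (1,1,1,1,1,1,1).

∂_2: C_2 → C_1 acts by ∂[p,q,r] = [q,r] − [p,r] + [p,q]. For instance
  ∂bfh = fh − bh + bf,
  ∂dgh = gh − dh + dg.
The 24×16 boundary matrix has rank 15 and Smith normal form diag(1,1,1,1,1,1,1,1,1,1,1,1,1,1,1).

Reading off H_k = ker ∂_k / im ∂_{k+1}:

  H_0: rank C_0 − rank ∂_1 = 8 − 7 = 1, and the invariant factors of ∂_1 are all 1, so H_0 ≅ Z.
  H_1: rank ker ∂_1 − rank ∂_2 = (24 − 7) − 15 = 2, and the invariant factors of ∂_2 are all 1, so H_1 ≅ Z^2.
  H_2: rank ker ∂_2 − rank ∂_3 = (16 − 15) − 0 = 1, and there is no ∂_3, so H_2 ≅ Z.

Hence the Betti numbers are b_0 = 1, b_1 = 2, b_2 = 1.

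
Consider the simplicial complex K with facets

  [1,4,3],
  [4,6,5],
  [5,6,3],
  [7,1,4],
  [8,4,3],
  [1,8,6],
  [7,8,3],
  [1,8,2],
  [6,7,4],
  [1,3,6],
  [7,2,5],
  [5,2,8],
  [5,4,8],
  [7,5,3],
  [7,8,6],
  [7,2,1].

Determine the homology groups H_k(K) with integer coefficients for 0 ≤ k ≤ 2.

H_0 = Z,  H_1 = Z^2,  H_2 = Z.

Order the vertices as 1 < 2 < 3 < 4 < 5 < 6 < 7 < 8. Listing each simplex with vertices in this order, K has dimension 2 with simplices:

  0-simplices (8): [1], [2], [3], [4], [5], [6], [7], [8]
  1-simplices (24): (24 of them)
  2-simplices (16): [1,2,7], [1,2,8], [1,3,4], [1,3,6], [1,4,7], [1,6,8], [2,5,7], [2,5,8], [3,4,8], [3,5,6], [3,5,7], [3,7,8], [4,5,6], [4,5,8], [4,6,7], [6,7,8]

Hence C_0 ≅ Z^8, C_1 ≅ Z^24, C_2 ≅ Z^16.

∂_1: C_1 → C_0 is given by ∂[p,q] = [q] − [p].
This gives a 8×24 integer matrix of rank 7; reducing to Smith normal form yields diagonal entries (1,1,1,1,1,1,1).

Boundary ∂_2: C_2 → C_1 sends each 2-simplex [p,q,r] to [q,r] − [p,r] + [p,q]. For instance
  ∂[1,6,8] = [6,8] − [1,8] + [1,6],
  ∂[1,4,7] = [4,7] − [1,7] + [1,4].
This gives a 24×16 integer matrix of rank 15; reducing to Smith normal form yields diagonal entries (1,1,1,1,1,1,1,1,1,1,1,1,1,1,1).

Now H_k = ker ∂_k / im ∂_{k+1}, so:

  H_0: rank C_0 − rank ∂_1 = 8 − 7 = 1, and the invariant factors of ∂_1 are all 1, so H_0 ≅ Z.
  H_1: rank ker ∂_1 − rank ∂_2 = (24 − 7) − 15 = 2, and the invariant factors of ∂_2 are all 1, so H_1 ≅ Z^2.
  H_2: rank ker ∂_2 − rank ∂_3 = (16 − 15) − 0 = 1, and there is no ∂_3, so H_2 ≅ Z.

As a check, the Euler characteristic is 8 − 24 + 16 = 0, which agrees with 1 − 2 + 1 = 0.
(K is a triangulation of the torus T^2.)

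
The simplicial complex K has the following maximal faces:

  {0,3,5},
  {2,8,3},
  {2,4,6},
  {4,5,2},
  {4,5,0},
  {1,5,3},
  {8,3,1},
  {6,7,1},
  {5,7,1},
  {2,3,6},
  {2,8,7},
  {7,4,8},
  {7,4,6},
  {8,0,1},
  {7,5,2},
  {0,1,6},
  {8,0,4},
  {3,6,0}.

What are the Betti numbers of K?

K has 9 vertices, 27 edges, 18 triangles.
rank ∂_0 = 0, rank ∂_1 = 8 ⇒ b_0 = 9 − 0 − 8 = 1; all invariant factors of ∂_1 are 1 so no torsion. So H_0 ≅ Z.
rank ∂_1 = 8, rank ∂_2 = 18 ⇒ b_1 = 27 − 8 − 18 = 1; ∂_2 has invariant factor(s) [2] giving torsion. So H_1 ≅ Z ⊕ Z_2.
rank ∂_2 = 18, rank ∂_3 = 0 ⇒ b_2 = 18 − 18 − 0 = 0. So H_2 ≅ 0.

b_0 = 1, b_1 = 1, b_2 = 0.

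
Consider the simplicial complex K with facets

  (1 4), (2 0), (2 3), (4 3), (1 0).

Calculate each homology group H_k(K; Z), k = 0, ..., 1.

Order the vertices as 0 < 1 < 2 < 3 < 4. Listing each simplex with vertices in this order, K has dimension 1 with simplices:

  0-simplices (5): [0], [1], [2], [3], [4]
  1-simplices (5): [0,1], [0,2], [1,4], [2,3], [3,4]

Hence C_0 ≅ Z^5, C_1 ≅ Z^5.

Boundary ∂_1: C_1 → C_0 maps an edge to its endpoints' difference, ∂[p,q] = q − p. For instance
  ∂[0,2] = [2] − [0].
This gives a 5×5 integer matrix of rank 4; reducing to Smith normal form yields diagonal entries (1,1,1,1).

Computing H_k = (kernel of ∂_k) / (image of ∂_{k+1}):

  H_0: rank C_0 − rank ∂_1 = 5 − 4 = 1, and the invariant factors of ∂_1 are all 1, so H_0 ≅ Z.
  H_1: rank ker ∂_1 − rank ∂_2 = (5 − 4) − 0 = 1, and there is no ∂_2, so H_1 ≅ Z.

As a check, the Euler characteristic is 5 − 5 = 0, which agrees with 1 − 1 = 0.
(K is a triangulation of the circle S^1.)

H_0 = Z,  H_1 = Z.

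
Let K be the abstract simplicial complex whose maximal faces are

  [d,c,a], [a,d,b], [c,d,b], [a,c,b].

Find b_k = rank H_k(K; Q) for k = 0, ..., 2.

We work with the vertex ordering a < b < c < d. The simplices of K, each written with vertices in increasing order, are:

  0-simplices (4): a, b, c, d
  1-simplices (6): ab, ac, ad, bc, bd, cd
  2-simplices (4): abc, abd, acd, bcd

so the chain groups are C_0 ≅ Z^4, C_1 ≅ Z^6, C_2 ≅ Z^4.

∂_1: C_1 → C_0 maps an edge to its endpoints' difference, ∂[p,q] = q − p.
The resulting 4×6 matrix has rank 3, and its Smith normal form has invariant factors (1,1,1).

∂_2: C_2 → C_1 maps a triangle to the signed sum of its edges. For instance
  ∂abd = bd − ad + ab,
  ∂abc = bc − ac + ab.
As a 6×4 matrix over Z this has rank 3, with invariant factors (1,1,1).

From H_k ≅ ker(∂_k) / im(∂_{k+1}) we obtain:

  H_0: rank C_0 − rank ∂_1 = 4 − 3 = 1, and the invariant factors of ∂_1 are all 1, so H_0 ≅ Z.
  H_1: rank ker ∂_1 − rank ∂_2 = (6 − 3) − 3 = 0, and the invariant factors of ∂_2 are all 1, so H_1 ≅ 0.
  H_2: rank ker ∂_2 − rank ∂_3 = (4 − 3) − 0 = 1, and there is no ∂_3, so H_2 ≅ Z.

(K is a triangulation of the 2-sphere S^2.)

Hence the Betti numbers are b_0 = 1, b_1 = 0, b_2 = 1.

b_0 = 1, b_1 = 0, b_2 = 1.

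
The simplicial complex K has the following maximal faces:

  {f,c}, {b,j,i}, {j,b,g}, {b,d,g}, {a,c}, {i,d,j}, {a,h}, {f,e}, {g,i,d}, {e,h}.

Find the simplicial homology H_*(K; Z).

We work with the vertex ordering a < b < c < d < e < f < g < h < i < j. The simplices of K, each written with vertices in increasing order, are:

  0-simplices (10): a, b, c, d, e, f, g, h, i, j
  1-simplices (15): ac, ah, bd, bg, bi, bj, cf, dg, di, dj, ef, eh, gi, gj, ij
  2-simplices (5): bdg, bgj, bij, dgi, dij

giving chain groups C_0 ≅ Z^10, C_1 ≅ Z^15, C_2 ≅ Z^5.

∂_1: C_1 → C_0 maps an edge to its endpoints' difference, ∂[p,q] = q − p. For instance
  ∂ij = j − i.
The 10×15 boundary matrix has rank 8 and Smith normal form diag(1,1,1,1,1,1,1,1).

Boundary ∂_2: C_2 → C_1 sends each 2-simplex [p,q,r] to [q,r] − [p,r] + [p,q]. For instance
  ∂bij = ij − bj + bi,
  ∂bgj = gj − bj + bg.
This gives a 15×5 integer matrix of rank 5; reducing to Smith normal form yields diagonal entries (1,1,1,1,1).

Now H_k = ker ∂_k / im ∂_{k+1}, so:

  H_0: rank C_0 − rank ∂_1 = 10 − 8 = 2, and the invariant factors of ∂_1 are all 1, so H_0 = Z^2.
  H_1: rank ker ∂_1 − rank ∂_2 = (15 − 8) − 5 = 2, and the invariant factors of ∂_2 are all 1, so H_1 = Z^2.
  H_2: rank ker ∂_2 − rank ∂_3 = (5 − 5) − 0 = 0, and there is no ∂_3, so H_2 = 0.

As a check, the Euler characteristic is 10 − 15 + 5 = 0, which agrees with 2 − 2 + 0 = 0.

H_0 = Z^2,  H_1 = Z^2,  H_2 = 0.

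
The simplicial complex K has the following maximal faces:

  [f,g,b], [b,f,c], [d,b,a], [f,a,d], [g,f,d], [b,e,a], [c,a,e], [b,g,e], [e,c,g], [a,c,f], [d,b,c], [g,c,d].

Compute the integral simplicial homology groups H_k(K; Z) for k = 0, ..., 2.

H_0 = Z,  H_1 = Z/2,  H_2 = 0.

K has 7 vertices, 18 edges, 12 triangles.
rank ∂_0 = 0, rank ∂_1 = 6 ⇒ b_0 = 7 − 0 − 6 = 1; all invariant factors of ∂_1 are 1 so no torsion. So H_0 ≅ Z.
rank ∂_1 = 6, rank ∂_2 = 12 ⇒ b_1 = 18 − 6 − 12 = 0; ∂_2 has invariant factor(s) [2] giving torsion. So H_1 ≅ Z/2.
rank ∂_2 = 12, rank ∂_3 = 0 ⇒ b_2 = 12 − 12 − 0 = 0. So H_2 ≅ 0.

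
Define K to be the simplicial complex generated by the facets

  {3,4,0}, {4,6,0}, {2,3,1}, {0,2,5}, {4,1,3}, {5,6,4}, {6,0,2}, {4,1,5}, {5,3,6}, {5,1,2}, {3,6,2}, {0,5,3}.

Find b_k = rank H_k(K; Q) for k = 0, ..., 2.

b_0 = 1, b_1 = 0, b_2 = 0.

Fix the vertex order 0 < 1 < 2 < 3 < 4 < 5 < 6 and write every simplex with vertices in increasing order. Then dim K = 2 and the simplices of K are:

  0-simplices (7): [0], [1], [2], [3], [4], [5], [6]
  1-simplices (18): [0,2], [0,3], [0,4], [0,5], [0,6], [1,2], [1,3], [1,4], [1,5], [2,3], [2,5], [2,6], [3,4], [3,5], [3,6], [4,5], [4,6], [5,6]
  2-simplices (12): [0,2,5], [0,2,6], [0,3,4], [0,3,5], [0,4,6], [1,2,3], [1,2,5], [1,3,4], [1,4,5], [2,3,6], [3,5,6], [4,5,6]

Hence C_0 ≅ Z^7, C_1 ≅ Z^18, C_2 ≅ Z^12.

∂_1: C_1 → C_0 is given by ∂[p,q] = [q] − [p]. For instance
  ∂[0,2] = [2] − [0].
The 7×18 boundary matrix has rank 6 and Smith normal form diag(1,1,1,1,1,1).

Boundary ∂_2: C_2 → C_1 maps a triangle to the signed sum of its edges. For instance
  ∂[1,2,3] = [2,3] − [1,3] + [1,2],
  ∂[0,2,6] = [2,6] − [0,6] + [0,2].
The resulting 18×12 matrix has rank 12, and its Smith normal form has invariant factors (1,1,1,1,1,1,1,1,1,1,1,2).

Computing H_k = (kernel of ∂_k) / (image of ∂_{k+1}):

  H_0: rank C_0 − rank ∂_1 = 7 − 6 = 1, and the invariant factors of ∂_1 are all 1, so H_0 = Z.
  H_1: rank ker ∂_1 − rank ∂_2 = (18 − 6) − 12 = 0, and ∂_2 has invariant factor 2 > 1, so H_1 = Z/2.
  H_2: rank ker ∂_2 − rank ∂_3 = (12 − 12) − 0 = 0, and there is no ∂_3, so H_2 = 0.

As a check, the Euler characteristic is 7 − 18 + 12 = 1, which agrees with 1 − 0 + 0 = 1.
(K is a triangulation of the real projective plane RP^2.)

Hence the Betti numbers are b_0 = 1, b_1 = 0, b_2 = 0.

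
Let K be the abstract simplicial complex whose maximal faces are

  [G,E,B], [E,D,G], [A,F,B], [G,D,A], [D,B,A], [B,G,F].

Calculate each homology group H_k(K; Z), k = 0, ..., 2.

K has 6 vertices, 12 edges, 6 triangles.
rank ∂_0 = 0, rank ∂_1 = 5 ⇒ b_0 = 6 − 0 − 5 = 1; all invariant factors of ∂_1 are 1 so no torsion. So H_0 ≅ Z.
rank ∂_1 = 5, rank ∂_2 = 6 ⇒ b_1 = 12 − 5 − 6 = 1; all invariant factors of ∂_2 are 1 so no torsion. So H_1 ≅ Z.
rank ∂_2 = 6, rank ∂_3 = 0 ⇒ b_2 = 6 − 6 − 0 = 0. So H_2 ≅ 0.

H_0 ≅ Z,  H_1 ≅ Z,  H_2 = 0.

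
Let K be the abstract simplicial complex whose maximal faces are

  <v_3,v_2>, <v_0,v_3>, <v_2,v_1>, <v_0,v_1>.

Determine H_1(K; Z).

Take the total order v_0 < v_1 < v_2 < v_3 on the vertex set. Then K (dimension 1) consists of the simplices:

  0-simplices (4): [v_0], [v_1], [v_2], [v_3]
  1-simplices (4): [v_0,v_1], [v_0,v_3], [v_1,v_2], [v_2,v_3]

so the chain groups are C_0 ≅ Z^4, C_1 ≅ Z^4.

The boundary map ∂_1: C_1 → C_0 sends each edge [p,q] (with p < q) to q − p. For instance
  ∂[v_1,v_2] = [v_2] − [v_1].
The 4×4 boundary matrix has rank 3 and Smith normal form diag(1,1,1).

Computing H_k = (kernel of ∂_k) / (image of ∂_{k+1}):

  H_1: rank ker ∂_1 − rank ∂_2 = (4 − 3) − 0 = 1, and there is no ∂_2, so H_1 ≅ Z.

(K is a triangulation of the circle S^1.)

H_1 = Z.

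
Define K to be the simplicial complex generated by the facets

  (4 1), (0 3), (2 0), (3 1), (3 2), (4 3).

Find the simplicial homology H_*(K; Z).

K has 5 vertices, 6 edges.
rank ∂_0 = 0, rank ∂_1 = 4 ⇒ b_0 = 5 − 0 − 4 = 1; all invariant factors of ∂_1 are 1 so no torsion. So H_0 = Z.
rank ∂_1 = 4, rank ∂_2 = 0 ⇒ b_1 = 6 − 4 − 0 = 2. So H_1 = Z^2.

H_0 ≅ Z,  H_1 ≅ Z^2.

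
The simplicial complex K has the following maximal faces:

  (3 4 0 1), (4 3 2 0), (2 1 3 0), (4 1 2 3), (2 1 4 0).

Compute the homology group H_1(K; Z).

Order the vertices as 0 < 1 < 2 < 3 < 4. Listing each simplex with vertices in this order, K has dimension 3 with simplices:

  0-simplices (5): [0], [1], [2], [3], [4]
  1-simplices (10): [0,1], [0,2], [0,3], [0,4], [1,2], [1,3], [1,4], [2,3], [2,4], [3,4]
  2-simplices (10): [0,1,2], [0,1,3], [0,1,4], [0,2,3], [0,2,4], [0,3,4], [1,2,3], [1,2,4], [1,3,4], [2,3,4]
  3-simplices (5): [0,1,2,3], [0,1,2,4], [0,1,3,4], [0,2,3,4], [1,2,3,4]

so the chain groups are C_0 ≅ Z^5, C_1 ≅ Z^10, C_2 ≅ Z^10, C_3 ≅ Z^5.

The boundary map ∂_1: C_1 → C_0 maps an edge to its endpoints' difference, ∂[p,q] = q − p. For instance
  ∂[1,3] = [3] − [1].
The resulting 5×10 matrix has rank 4, and its Smith normal form has invariant factors (1,1,1,1).

∂_2: C_2 → C_1 sends each 2-simplex [p,q,r] to [q,r] − [p,r] + [p,q]. For instance
  ∂[0,3,4] = [3,4] − [0,4] + [0,3],
  ∂[2,3,4] = [3,4] − [2,4] + [2,3].
The 10×10 boundary matrix has rank 6 and Smith normal form diag(1,1,1,1,1,1).

Boundary ∂_3: C_3 → C_2 sends each 3-simplex σ to the alternating sum Σ_i (−1)^i (σ with its i-th vertex removed). For instance
  ∂[0,1,2,4] = [1,2,4] − [0,2,4] + [0,1,4] − [0,1,2],
  ∂[1,2,3,4] = [2,3,4] − [1,3,4] + [1,2,4] − [1,2,3].
The 10×5 boundary matrix has rank 4 and Smith normal form diag(1,1,1,1).

From H_k ≅ ker(∂_k) / im(∂_{k+1}) we obtain:

  H_1: rank ker ∂_1 − rank ∂_2 = (10 − 4) − 6 = 0, and the invariant factors of ∂_2 are all 1, so H_1 ≅ 0.

H_1 ≅ 0.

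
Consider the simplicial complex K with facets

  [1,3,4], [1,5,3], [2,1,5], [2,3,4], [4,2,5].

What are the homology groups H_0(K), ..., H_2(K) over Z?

H_0 = Z,  H_1 = Z,  H_2 = 0.

Fix the vertex order 1 < 2 < 3 < 4 < 5 and write every simplex with vertices in increasing order. Then dim K = 2 and the simplices of K are:

  0-simplices (5): [1], [2], [3], [4], [5]
  1-simplices (10): [1,2], [1,3], [1,4], [1,5], [2,3], [2,4], [2,5], [3,4], [3,5], [4,5]
  2-simplices (5): [1,2,5], [1,3,4], [1,3,5], [2,3,4], [2,4,5]

so the chain groups are C_0 ≅ Z^5, C_1 ≅ Z^10, C_2 ≅ Z^5.

The boundary map ∂_1: C_1 → C_0 is given by ∂[p,q] = [q] − [p]. For instance
  ∂[1,4] = [4] − [1].
This gives a 5×10 integer matrix of rank 4; reducing to Smith normal form yields diagonal entries (1,1,1,1).

∂_2: C_2 → C_1 acts by ∂[p,q,r] = [q,r] − [p,r] + [p,q]. For instance
  ∂[2,3,4] = [3,4] − [2,4] + [2,3],
  ∂[1,2,5] = [2,5] − [1,5] + [1,2].
The resulting 10×5 matrix has rank 5, and its Smith normal form has invariant factors (1,1,1,1,1).

Computing H_k = (kernel of ∂_k) / (image of ∂_{k+1}):

  H_0: rank C_0 − rank ∂_1 = 5 − 4 = 1, and the invariant factors of ∂_1 are all 1, so H_0 ≅ Z.
  H_1: rank ker ∂_1 − rank ∂_2 = (10 − 4) − 5 = 1, and the invariant factors of ∂_2 are all 1, so H_1 ≅ Z.
  H_2: rank ker ∂_2 − rank ∂_3 = (5 − 5) − 0 = 0, and there is no ∂_3, so H_2 ≅ 0.

(K is a triangulation of the Möbius band.)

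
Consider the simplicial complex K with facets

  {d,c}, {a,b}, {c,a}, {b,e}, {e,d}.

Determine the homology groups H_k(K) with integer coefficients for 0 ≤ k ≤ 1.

H_0 ≅ Z,  H_1 ≅ Z.

Fix the vertex order a < b < c < d < e and write every simplex with vertices in increasing order. Then dim K = 1 and the simplices of K are:

  0-simplices (5): a, b, c, d, e
  1-simplices (5): ab, ac, be, cd, de

so the chain groups are C_0 ≅ Z^5, C_1 ≅ Z^5.

∂_1: C_1 → C_0 sends each edge [p,q] (with p < q) to q − p. For instance
  ∂ac = c − a.
As a 5×5 matrix over Z this has rank 4, with invariant factors (1,1,1,1).

Reading off H_k = ker ∂_k / im ∂_{k+1}:

  H_0: rank C_0 − rank ∂_1 = 5 − 4 = 1, and the invariant factors of ∂_1 are all 1, so H_0 = Z.
  H_1: rank ker ∂_1 − rank ∂_2 = (5 − 4) − 0 = 1, and there is no ∂_2, so H_1 = Z.

As a check, the Euler characteristic is 5 − 5 = 0, which agrees with 1 − 1 = 0.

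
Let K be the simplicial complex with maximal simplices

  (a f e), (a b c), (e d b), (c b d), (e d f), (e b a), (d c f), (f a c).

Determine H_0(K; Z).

H_0 ≅ Z.

We work with the vertex ordering a < b < c < d < e < f. The simplices of K, each written with vertices in increasing order, are:

  0-simplices (6): a, b, c, d, e, f
  1-simplices (12): ab, ac, ae, af, bc, bd, be, cd, cf, de, df, ef
  2-simplices (8): abc, abe, acf, aef, bcd, bde, cdf, def

giving chain groups C_0 ≅ Z^6, C_1 ≅ Z^12, C_2 ≅ Z^8.

The boundary map ∂_1: C_1 → C_0 is given by ∂[p,q] = [q] − [p].
The resulting 6×12 matrix has rank 5, and its Smith normal form has invariant factors (1,1,1,1,1).

Boundary ∂_2: C_2 → C_1 sends each 2-simplex [p,q,r] to [q,r] − [p,r] + [p,q]. For instance
  ∂bcd = cd − bd + bc,
  ∂bde = de − be + bd.
The resulting 12×8 matrix has rank 7, and its Smith normal form has invariant factors (1,1,1,1,1,1,1).

From H_k ≅ ker(∂_k) / im(∂_{k+1}) we obtain:

  H_0: rank C_0 − rank ∂_1 = 6 − 5 = 1, and the invariant factors of ∂_1 are all 1, so H_0 = Z.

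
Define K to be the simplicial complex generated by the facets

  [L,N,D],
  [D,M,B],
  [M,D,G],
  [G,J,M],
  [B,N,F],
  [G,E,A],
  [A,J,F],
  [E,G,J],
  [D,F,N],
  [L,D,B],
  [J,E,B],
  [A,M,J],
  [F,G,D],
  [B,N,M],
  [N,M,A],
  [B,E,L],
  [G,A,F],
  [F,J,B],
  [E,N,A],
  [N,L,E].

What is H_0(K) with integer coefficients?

H_0 ≅ Z.

Order the vertices as A < B < D < E < F < G < J < L < M < N. Listing each simplex with vertices in this order, K has dimension 2 with simplices:

  0-simplices (10): A, B, D, E, F, G, J, L, M, N
  1-simplices (30): AE, AF, AG, AJ, AM, AN, BD, BE, BF, BJ, BL, BM, BN, DF, DG, DL, DM, DN, EG, EJ, EL, EN, FG, FJ, FN, GJ, GM, JM, LN, MN
  2-simplices (20): AEG, AEN, AFG, AFJ, AJM, AMN, BDL, BDM, BEJ, BEL, BFJ, BFN, BMN, DFG, DFN, DGM, DLN, EGJ, ELN, GJM

so the chain groups are C_0 ≅ Z^10, C_1 ≅ Z^30, C_2 ≅ Z^20.

The boundary map ∂_1: C_1 → C_0 maps an edge to its endpoints' difference, ∂[p,q] = q − p. For instance
  ∂AM = M − A.
The 10×30 boundary matrix has rank 9 and Smith normal form diag(1,1,1,1,1,1,1,1,1).

Boundary ∂_2: C_2 → C_1 sends each 2-simplex [p,q,r] to [q,r] − [p,r] + [p,q]. For instance
  ∂ELN = LN − EN + EL,
  ∂AMN = MN − AN + AM.
The resulting 30×20 matrix has rank 20, and its Smith normal form has invariant factors (1,1,1,1,1,1,1,1,1,1,1,1,1,1,1,1,1,1,1,2).

Reading off H_k = ker ∂_k / im ∂_{k+1}:

  H_0: rank C_0 − rank ∂_1 = 10 − 9 = 1, and the invariant factors of ∂_1 are all 1, so H_0 ≅ Z.

(K is a triangulation of the Klein bottle.)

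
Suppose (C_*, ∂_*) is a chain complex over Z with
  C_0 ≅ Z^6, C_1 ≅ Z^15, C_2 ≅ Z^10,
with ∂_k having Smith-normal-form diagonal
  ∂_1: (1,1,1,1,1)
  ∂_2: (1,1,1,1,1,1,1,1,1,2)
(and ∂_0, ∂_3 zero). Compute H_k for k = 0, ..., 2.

H_0: b_0 = 6 − 0 − 5 = 1; torsion from ∂_1 factors > 1: none. So H_0 ≅ Z.
H_1: b_1 = 15 − 5 − 10 = 0; torsion from ∂_2 factors > 1: [2]. So H_1 ≅ Z/2.
H_2: b_2 = 10 − 10 − 0 = 0; torsion from ∂_3 factors > 1: none. So H_2 ≅ 0.

H_0 ≅ Z,  H_1 ≅ Z/2,  H_2 = 0.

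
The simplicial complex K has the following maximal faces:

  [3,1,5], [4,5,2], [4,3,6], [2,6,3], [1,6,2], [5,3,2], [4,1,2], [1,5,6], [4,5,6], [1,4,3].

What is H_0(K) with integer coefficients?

H_0 ≅ Z.

We work with the vertex ordering 1 < 2 < 3 < 4 < 5 < 6. The simplices of K, each written with vertices in increasing order, are:

  0-simplices (6): [1], [2], [3], [4], [5], [6]
  1-simplices (15): [1,2], [1,3], [1,4], [1,5], [1,6], [2,3], [2,4], [2,5], [2,6], [3,4], [3,5], [3,6], [4,5], [4,6], [5,6]
  2-simplices (10): [1,2,4], [1,2,6], [1,3,4], [1,3,5], [1,5,6], [2,3,5], [2,3,6], [2,4,5], [3,4,6], [4,5,6]

so the chain groups are C_0 ≅ Z^6, C_1 ≅ Z^15, C_2 ≅ Z^10.

The boundary map ∂_1: C_1 → C_0 maps an edge to its endpoints' difference, ∂[p,q] = q − p. For instance
  ∂[2,3] = [3] − [2].
The 6×15 boundary matrix has rank 5 and Smith normal form diag(1,1,1,1,1).

∂_2: C_2 → C_1 sends each 2-simplex [p,q,r] to [q,r] − [p,r] + [p,q]. For instance
  ∂[1,2,6] = [2,6] − [1,6] + [1,2],
  ∂[4,5,6] = [5,6] − [4,6] + [4,5].
The resulting 15×10 matrix has rank 10, and its Smith normal form has invariant factors (1,1,1,1,1,1,1,1,1,2).

Reading off H_k = ker ∂_k / im ∂_{k+1}:

  H_0: rank C_0 − rank ∂_1 = 6 − 5 = 1, and the invariant factors of ∂_1 are all 1, so H_0 ≅ Z.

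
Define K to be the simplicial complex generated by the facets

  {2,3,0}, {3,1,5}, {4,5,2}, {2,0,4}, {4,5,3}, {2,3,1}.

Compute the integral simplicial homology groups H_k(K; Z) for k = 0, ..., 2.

We work with the vertex ordering 0 < 1 < 2 < 3 < 4 < 5. The simplices of K, each written with vertices in increasing order, are:

  0-simplices (6): [0], [1], [2], [3], [4], [5]
  1-simplices (12): [0,2], [0,3], [0,4], [1,2], [1,3], [1,5], [2,3], [2,4], [2,5], [3,4], [3,5], [4,5]
  2-simplices (6): [0,2,3], [0,2,4], [1,2,3], [1,3,5], [2,4,5], [3,4,5]

Hence C_0 ≅ Z^6, C_1 ≅ Z^12, C_2 ≅ Z^6.

∂_1: C_1 → C_0 maps an edge to its endpoints' difference, ∂[p,q] = q − p. For instance
  ∂[0,4] = [4] − [0].
The resulting 6×12 matrix has rank 5, and its Smith normal form has invariant factors (1,1,1,1,1).

∂_2: C_2 → C_1 acts by ∂[p,q,r] = [q,r] − [p,r] + [p,q]. For instance
  ∂[1,3,5] = [3,5] − [1,5] + [1,3],
  ∂[0,2,4] = [2,4] − [0,4] + [0,2].
This gives a 12×6 integer matrix of rank 6; reducing to Smith normal form yields diagonal entries (1,1,1,1,1,1).

Reading off H_k = ker ∂_k / im ∂_{k+1}:

  H_0: rank C_0 − rank ∂_1 = 6 − 5 = 1, and the invariant factors of ∂_1 are all 1, so H_0 ≅ Z.
  H_1: rank ker ∂_1 − rank ∂_2 = (12 − 5) − 6 = 1, and the invariant factors of ∂_2 are all 1, so H_1 ≅ Z.
  H_2: rank ker ∂_2 − rank ∂_3 = (6 − 6) − 0 = 0, and there is no ∂_3, so H_2 ≅ 0.

H_0 ≅ Z,  H_1 ≅ Z,  H_2 = 0.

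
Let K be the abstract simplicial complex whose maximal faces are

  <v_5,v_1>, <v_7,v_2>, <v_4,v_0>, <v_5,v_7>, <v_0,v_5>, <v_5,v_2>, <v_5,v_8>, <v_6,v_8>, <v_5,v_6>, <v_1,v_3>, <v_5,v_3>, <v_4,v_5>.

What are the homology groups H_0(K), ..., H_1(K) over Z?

K has 9 vertices, 12 edges.
rank ∂_0 = 0, rank ∂_1 = 8 ⇒ b_0 = 9 − 0 − 8 = 1; all invariant factors of ∂_1 are 1 so no torsion. So H_0 ≅ Z.
rank ∂_1 = 8, rank ∂_2 = 0 ⇒ b_1 = 12 − 8 − 0 = 4. So H_1 ≅ Z^4.

H_0 = Z,  H_1 = Z^4.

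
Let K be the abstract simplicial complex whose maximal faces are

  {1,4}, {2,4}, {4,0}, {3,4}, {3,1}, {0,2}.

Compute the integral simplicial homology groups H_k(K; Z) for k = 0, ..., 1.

We work with the vertex ordering 0 < 1 < 2 < 3 < 4. The simplices of K, each written with vertices in increasing order, are:

  0-simplices (5): [0], [1], [2], [3], [4]
  1-simplices (6): [0,2], [0,4], [1,3], [1,4], [2,4], [3,4]

Hence C_0 ≅ Z^5, C_1 ≅ Z^6.

Boundary ∂_1: C_1 → C_0 maps an edge to its endpoints' difference, ∂[p,q] = q − p. For instance
  ∂[2,4] = [4] − [2].
The resulting 5×6 matrix has rank 4, and its Smith normal form has invariant factors (1,1,1,1).

Reading off H_k = ker ∂_k / im ∂_{k+1}:

  H_0: rank C_0 − rank ∂_1 = 5 − 4 = 1, and the invariant factors of ∂_1 are all 1, so H_0 ≅ Z.
  H_1: rank ker ∂_1 − rank ∂_2 = (6 − 4) − 0 = 2, and there is no ∂_2, so H_1 ≅ Z^2.

As a check, the Euler characteristic is 5 − 6 = -1, which agrees with 1 − 2 = -1.

H_0 ≅ Z,  H_1 ≅ Z^2.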